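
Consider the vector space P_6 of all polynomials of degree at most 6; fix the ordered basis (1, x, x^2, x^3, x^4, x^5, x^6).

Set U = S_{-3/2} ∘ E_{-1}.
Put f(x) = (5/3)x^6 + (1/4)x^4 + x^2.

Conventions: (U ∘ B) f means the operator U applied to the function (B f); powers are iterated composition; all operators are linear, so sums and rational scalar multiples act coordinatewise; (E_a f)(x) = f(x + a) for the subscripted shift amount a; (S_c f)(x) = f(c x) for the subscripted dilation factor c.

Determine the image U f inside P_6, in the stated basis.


g(x) = (1215/64)x^6 + (1215/16)x^5 + (8181/64)x^4 + (927/8)x^3 + (495/8)x^2 + (39/2)x + 35/12

E_{-1} f = (5/3)x^6 - 10x^5 + (101/4)x^4 - (103/3)x^3 + (55/2)x^2 - 13x + 35/12
S_{-3/2} E_{-1} f = (1215/64)x^6 + (1215/16)x^5 + (8181/64)x^4 + (927/8)x^3 + (495/8)x^2 + (39/2)x + 35/12


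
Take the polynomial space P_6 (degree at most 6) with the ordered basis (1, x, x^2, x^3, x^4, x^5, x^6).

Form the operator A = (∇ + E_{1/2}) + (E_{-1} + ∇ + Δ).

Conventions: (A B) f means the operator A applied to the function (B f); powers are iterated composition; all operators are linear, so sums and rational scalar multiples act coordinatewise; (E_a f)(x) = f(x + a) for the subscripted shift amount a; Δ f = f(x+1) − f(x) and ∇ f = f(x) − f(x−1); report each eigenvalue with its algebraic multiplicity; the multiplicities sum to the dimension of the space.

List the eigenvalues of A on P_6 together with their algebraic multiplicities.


image of 1: 2
image of x: 2x + 5/2
image of x^2: 2x^2 + 5x + 1/4
image of x^3: 2x^3 + (15/2)x^2 + (3/4)x + 17/8
image of x^4: 2x^4 + 10x^3 + (3/2)x^2 + (17/2)x + 1/16
image of x^5: 2x^5 + (25/2)x^4 + (5/2)x^3 + (85/4)x^2 + (5/16)x + 65/32
image of x^6: 2x^6 + 15x^5 + (15/4)x^4 + (85/2)x^3 + (15/16)x^2 + (195/16)x + 1/64
the matrix is upper triangular; its diagonal is (2, 2, 2, 2, 2, 2, 2)
for a triangular matrix the eigenvalues are the diagonal entries, with algebraic multiplicity their repetition count

λ = 2 (multiplicity 7)


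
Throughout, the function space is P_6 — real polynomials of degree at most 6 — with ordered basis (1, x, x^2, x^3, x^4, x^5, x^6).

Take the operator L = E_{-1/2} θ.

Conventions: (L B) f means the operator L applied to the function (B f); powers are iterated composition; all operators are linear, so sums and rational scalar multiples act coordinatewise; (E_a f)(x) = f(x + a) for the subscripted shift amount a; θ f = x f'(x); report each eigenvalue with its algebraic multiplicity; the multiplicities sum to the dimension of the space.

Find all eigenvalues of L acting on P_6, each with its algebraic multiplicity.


image of 1: 0
image of x: x - 1/2
image of x^2: 2x^2 - 2x + 1/2
image of x^3: 3x^3 - (9/2)x^2 + (9/4)x - 3/8
image of x^4: 4x^4 - 8x^3 + 6x^2 - 2x + 1/4
image of x^5: 5x^5 - (25/2)x^4 + (25/2)x^3 - (25/4)x^2 + (25/16)x - 5/32
image of x^6: 6x^6 - 18x^5 + (45/2)x^4 - 15x^3 + (45/8)x^2 - (9/8)x + 3/32
the matrix is upper triangular; its diagonal is (0, 1, 2, 3, 4, 5, 6)
for a triangular matrix the eigenvalues are the diagonal entries, with algebraic multiplicity their repetition count

λ = 0 (multiplicity 1), λ = 1 (multiplicity 1), λ = 2 (multiplicity 1), λ = 3 (multiplicity 1), λ = 4 (multiplicity 1), λ = 5 (multiplicity 1), λ = 6 (multiplicity 1)


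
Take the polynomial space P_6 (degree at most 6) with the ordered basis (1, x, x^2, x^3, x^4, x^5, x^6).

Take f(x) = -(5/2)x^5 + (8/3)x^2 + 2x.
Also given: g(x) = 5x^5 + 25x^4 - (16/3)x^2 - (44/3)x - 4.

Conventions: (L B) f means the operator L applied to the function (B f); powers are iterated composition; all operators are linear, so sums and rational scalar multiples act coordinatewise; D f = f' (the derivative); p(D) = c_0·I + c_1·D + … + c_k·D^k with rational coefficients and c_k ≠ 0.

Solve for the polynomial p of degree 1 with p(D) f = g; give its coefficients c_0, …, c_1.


c_0 = -2, c_1 = -2

D^0 f = -(5/2)x^5 + (8/3)x^2 + 2x
D^1 f = -(25/2)x^4 + (16/3)x + 2
matching coefficients of g against c_0 f + c_1 Df + … from the top degree down determines the c_i
solution: c_0 = -2, c_1 = -2


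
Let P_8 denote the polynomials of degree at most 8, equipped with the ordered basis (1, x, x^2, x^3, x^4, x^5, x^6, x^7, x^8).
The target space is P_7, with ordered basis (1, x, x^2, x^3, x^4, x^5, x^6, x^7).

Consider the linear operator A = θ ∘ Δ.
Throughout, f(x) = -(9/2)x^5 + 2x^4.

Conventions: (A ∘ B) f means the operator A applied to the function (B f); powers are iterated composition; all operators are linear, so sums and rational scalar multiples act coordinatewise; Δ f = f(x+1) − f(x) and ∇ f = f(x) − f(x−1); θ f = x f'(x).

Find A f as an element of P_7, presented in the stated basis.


Δ f = -(45/2)x^4 - 37x^3 - 33x^2 - (29/2)x - 5/2
θ Δ f = -90x^4 - 111x^3 - 66x^2 - (29/2)x

the image equals g(x) = -90x^4 - 111x^3 - 66x^2 - (29/2)x


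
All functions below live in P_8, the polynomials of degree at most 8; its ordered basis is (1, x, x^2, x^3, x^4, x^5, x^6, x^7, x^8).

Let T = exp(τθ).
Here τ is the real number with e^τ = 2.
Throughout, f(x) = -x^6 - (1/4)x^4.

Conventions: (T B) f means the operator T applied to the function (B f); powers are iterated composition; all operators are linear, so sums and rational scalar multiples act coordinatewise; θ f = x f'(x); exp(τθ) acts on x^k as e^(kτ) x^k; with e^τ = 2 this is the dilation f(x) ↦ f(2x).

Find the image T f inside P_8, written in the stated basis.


the result is g(x) = -64x^6 - 4x^4

exp(τθ) x^k = e^(kτ) x^k; with e^τ = 2 this sends x^k to 2^k x^k
x^4 ↦ 16 x^4
x^6 ↦ 64 x^6
applying this coordinatewise to f: exp(τθ) f = -64x^6 - 4x^4


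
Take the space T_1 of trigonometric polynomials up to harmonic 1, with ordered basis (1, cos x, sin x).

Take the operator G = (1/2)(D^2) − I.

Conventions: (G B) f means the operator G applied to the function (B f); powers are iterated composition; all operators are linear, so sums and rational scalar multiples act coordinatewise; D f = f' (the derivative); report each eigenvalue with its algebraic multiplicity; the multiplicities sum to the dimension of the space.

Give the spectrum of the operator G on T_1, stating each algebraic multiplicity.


λ = -3/2 (multiplicity 2), λ = -1 (multiplicity 1)

image of 1: -1
image of cos x: -(3/2)cos x
image of sin x: -(3/2)sin x
the matrix is diagonal; its diagonal is (-1, -3/2, -3/2)
for a triangular matrix the eigenvalues are the diagonal entries, with algebraic multiplicity their repetition count


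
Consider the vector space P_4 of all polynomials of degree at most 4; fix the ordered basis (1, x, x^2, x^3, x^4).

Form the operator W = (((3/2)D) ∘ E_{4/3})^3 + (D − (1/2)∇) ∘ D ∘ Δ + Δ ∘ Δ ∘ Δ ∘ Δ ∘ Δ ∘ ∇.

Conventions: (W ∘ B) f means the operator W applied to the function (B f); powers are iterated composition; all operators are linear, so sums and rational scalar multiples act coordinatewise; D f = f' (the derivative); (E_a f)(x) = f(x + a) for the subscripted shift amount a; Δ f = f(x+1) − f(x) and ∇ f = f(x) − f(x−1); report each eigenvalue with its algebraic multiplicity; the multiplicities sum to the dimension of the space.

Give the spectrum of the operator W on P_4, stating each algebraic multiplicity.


λ = 0 (multiplicity 5)

image of 1: 0
image of x: 0
image of x^2: 0
image of x^3: 93/4
image of x^4: 93x + 336
the matrix is upper triangular; its diagonal is (0, 0, 0, 0, 0)
for a triangular matrix the eigenvalues are the diagonal entries, with algebraic multiplicity their repetition count


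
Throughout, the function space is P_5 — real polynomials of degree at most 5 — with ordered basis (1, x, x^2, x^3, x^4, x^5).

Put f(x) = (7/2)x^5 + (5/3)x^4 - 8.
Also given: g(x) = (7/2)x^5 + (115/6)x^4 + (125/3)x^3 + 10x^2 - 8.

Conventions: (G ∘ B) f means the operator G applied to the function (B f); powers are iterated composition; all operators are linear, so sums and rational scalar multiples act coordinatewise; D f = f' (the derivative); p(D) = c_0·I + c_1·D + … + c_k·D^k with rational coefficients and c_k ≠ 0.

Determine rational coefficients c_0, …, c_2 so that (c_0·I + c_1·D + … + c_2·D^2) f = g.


c_0 = 1, c_1 = 1, c_2 = 1/2

D^0 f = (7/2)x^5 + (5/3)x^4 - 8
D^1 f = (35/2)x^4 + (20/3)x^3
D^2 f = 70x^3 + 20x^2
matching coefficients of g against c_0 f + c_1 Df + … from the top degree down determines the c_i
solution: c_0 = 1, c_1 = 1, c_2 = 1/2


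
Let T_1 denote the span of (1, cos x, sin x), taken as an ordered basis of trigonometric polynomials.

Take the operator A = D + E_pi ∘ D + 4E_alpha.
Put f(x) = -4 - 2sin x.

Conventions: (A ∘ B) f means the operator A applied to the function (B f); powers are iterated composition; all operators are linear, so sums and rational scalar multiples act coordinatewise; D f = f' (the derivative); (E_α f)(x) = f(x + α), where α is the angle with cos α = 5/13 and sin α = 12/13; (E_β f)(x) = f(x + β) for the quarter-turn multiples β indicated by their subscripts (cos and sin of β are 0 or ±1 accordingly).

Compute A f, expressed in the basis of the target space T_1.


the image equals g(x) = -16 - (96/13)cos x - (40/13)sin x

D f = -2cos x
D f = -2cos x
E_pi D f = 2cos x
E_alpha f = -4 - (24/13)cos x - (10/13)sin x
(4E_alpha) f = -16 - (96/13)cos x - (40/13)sin x
(D + E_pi ∘ D + 4E_alpha) f = -16 - (96/13)cos x - (40/13)sin x


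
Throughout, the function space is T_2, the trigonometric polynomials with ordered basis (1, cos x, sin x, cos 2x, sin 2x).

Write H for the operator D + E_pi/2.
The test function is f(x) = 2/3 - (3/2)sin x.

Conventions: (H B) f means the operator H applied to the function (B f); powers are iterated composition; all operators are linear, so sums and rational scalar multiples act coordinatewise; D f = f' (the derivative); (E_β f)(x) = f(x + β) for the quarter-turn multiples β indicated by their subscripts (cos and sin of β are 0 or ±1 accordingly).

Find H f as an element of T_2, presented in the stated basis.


D f = -(3/2)cos x
E_pi/2 f = 2/3 - (3/2)cos x
(D + E_pi/2) f = 2/3 - 3cos x

the image equals g(x) = 2/3 - 3cos x


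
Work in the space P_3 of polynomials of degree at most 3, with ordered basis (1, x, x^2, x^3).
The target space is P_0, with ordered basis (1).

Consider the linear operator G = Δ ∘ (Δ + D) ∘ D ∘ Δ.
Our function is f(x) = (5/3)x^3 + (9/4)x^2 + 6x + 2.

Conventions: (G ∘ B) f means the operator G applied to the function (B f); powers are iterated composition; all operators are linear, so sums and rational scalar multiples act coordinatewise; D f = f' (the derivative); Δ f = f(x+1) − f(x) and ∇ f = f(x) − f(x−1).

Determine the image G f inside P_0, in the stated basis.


the result is g(x) = 0

Δ f = 5x^2 + (19/2)x + 119/12
D Δ f = 10x + 19/2
Δ (D ∘ Δ) f = 10
D (D ∘ Δ) f = 10
(Δ + D) (D ∘ Δ) f = 20
Δ ((Δ + D) ∘ D ∘ Δ) f = 0


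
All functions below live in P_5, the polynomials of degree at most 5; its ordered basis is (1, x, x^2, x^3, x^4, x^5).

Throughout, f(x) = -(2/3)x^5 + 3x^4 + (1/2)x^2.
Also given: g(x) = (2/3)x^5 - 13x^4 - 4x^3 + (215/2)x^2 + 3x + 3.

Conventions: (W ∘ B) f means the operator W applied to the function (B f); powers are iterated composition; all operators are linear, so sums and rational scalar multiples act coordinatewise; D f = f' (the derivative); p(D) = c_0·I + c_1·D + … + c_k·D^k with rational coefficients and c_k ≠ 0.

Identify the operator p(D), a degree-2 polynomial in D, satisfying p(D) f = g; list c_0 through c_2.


p(D) = -I + 3·D + 3·D^2, i.e. c_0 = -1, c_1 = 3, c_2 = 3

D^0 f = -(2/3)x^5 + 3x^4 + (1/2)x^2
D^1 f = -(10/3)x^4 + 12x^3 + x
D^2 f = -(40/3)x^3 + 36x^2 + 1
matching coefficients of g against c_0 f + c_1 Df + … from the top degree down determines the c_i
solution: c_0 = -1, c_1 = 3, c_2 = 3


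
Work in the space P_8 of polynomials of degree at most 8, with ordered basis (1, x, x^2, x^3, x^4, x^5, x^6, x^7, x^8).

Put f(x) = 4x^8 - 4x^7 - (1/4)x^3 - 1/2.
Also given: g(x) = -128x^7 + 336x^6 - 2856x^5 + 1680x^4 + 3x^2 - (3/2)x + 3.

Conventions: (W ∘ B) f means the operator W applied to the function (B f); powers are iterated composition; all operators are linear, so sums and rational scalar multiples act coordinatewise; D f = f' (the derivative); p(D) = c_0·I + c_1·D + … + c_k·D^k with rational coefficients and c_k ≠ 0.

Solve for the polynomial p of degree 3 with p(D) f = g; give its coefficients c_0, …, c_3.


p(D) = -4·D + D^2 − 2·D^3, i.e. c_0 = 0, c_1 = -4, c_2 = 1, c_3 = -2

D^0 f = 4x^8 - 4x^7 - (1/4)x^3 - 1/2
D^1 f = 32x^7 - 28x^6 - (3/4)x^2
D^2 f = 224x^6 - 168x^5 - (3/2)x
D^3 f = 1344x^5 - 840x^4 - 3/2
matching coefficients of g against c_0 f + c_1 Df + … from the top degree down determines the c_i
solution: c_0 = 0, c_1 = -4, c_2 = 1, c_3 = -2


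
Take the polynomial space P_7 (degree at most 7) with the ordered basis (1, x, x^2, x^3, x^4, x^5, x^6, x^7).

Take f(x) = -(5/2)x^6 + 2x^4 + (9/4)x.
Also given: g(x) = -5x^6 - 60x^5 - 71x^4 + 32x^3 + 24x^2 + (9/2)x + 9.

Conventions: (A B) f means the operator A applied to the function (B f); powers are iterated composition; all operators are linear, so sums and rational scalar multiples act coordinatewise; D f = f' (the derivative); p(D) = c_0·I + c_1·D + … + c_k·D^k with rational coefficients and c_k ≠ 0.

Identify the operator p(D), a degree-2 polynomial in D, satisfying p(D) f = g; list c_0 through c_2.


D^0 f = -(5/2)x^6 + 2x^4 + (9/4)x
D^1 f = -15x^5 + 8x^3 + 9/4
D^2 f = -75x^4 + 24x^2
matching coefficients of g against c_0 f + c_1 Df + … from the top degree down determines the c_i
solution: c_0 = 2, c_1 = 4, c_2 = 1

p(D) = 2·I + 4·D + D^2, i.e. c_0 = 2, c_1 = 4, c_2 = 1


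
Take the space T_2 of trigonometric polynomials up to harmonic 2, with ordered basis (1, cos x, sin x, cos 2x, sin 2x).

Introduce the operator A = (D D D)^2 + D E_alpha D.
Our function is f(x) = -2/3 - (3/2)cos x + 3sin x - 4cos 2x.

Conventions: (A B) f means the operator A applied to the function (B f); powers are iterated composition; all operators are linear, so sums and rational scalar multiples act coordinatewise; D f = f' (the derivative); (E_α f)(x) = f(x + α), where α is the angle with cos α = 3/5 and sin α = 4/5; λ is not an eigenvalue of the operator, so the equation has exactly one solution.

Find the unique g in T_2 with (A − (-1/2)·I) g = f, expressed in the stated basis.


write g with unknown coordinates in the stated basis and equate coefficients in (A − (-1/2)·I) g = f
solving from the highest basis element down gives g = -4/3 + (81/37)cos x - (42/37)sin x + (24952/390601)cos 2x + (1536/390601)sin 2x
check: A g = -(96/37)cos x + (132/37)sin x - (1574880/390601)cos 2x - (768/390601)sin 2x
so A g − (-1/2)·g = -2/3 - (3/2)cos x + 3sin x - 4cos 2x = f ✓

the result is g(x) = -4/3 + (81/37)cos x - (42/37)sin x + (24952/390601)cos 2x + (1536/390601)sin 2x


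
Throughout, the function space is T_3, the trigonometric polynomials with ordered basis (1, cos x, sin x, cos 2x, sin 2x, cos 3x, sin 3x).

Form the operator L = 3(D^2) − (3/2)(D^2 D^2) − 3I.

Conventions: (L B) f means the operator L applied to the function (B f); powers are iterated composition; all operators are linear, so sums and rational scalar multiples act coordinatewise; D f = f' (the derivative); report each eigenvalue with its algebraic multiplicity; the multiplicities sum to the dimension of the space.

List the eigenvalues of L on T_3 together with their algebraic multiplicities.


λ = -303/2 (multiplicity 2), λ = -39 (multiplicity 2), λ = -15/2 (multiplicity 2), λ = -3 (multiplicity 1)

image of 1: -3
image of cos x: -(15/2)cos x
image of sin x: -(15/2)sin x
image of cos 2x: -39cos 2x
image of sin 2x: -39sin 2x
image of cos 3x: -(303/2)cos 3x
image of sin 3x: -(303/2)sin 3x
the matrix is diagonal; its diagonal is (-3, -15/2, -15/2, -39, -39, -303/2, -303/2)
for a triangular matrix the eigenvalues are the diagonal entries, with algebraic multiplicity their repetition count


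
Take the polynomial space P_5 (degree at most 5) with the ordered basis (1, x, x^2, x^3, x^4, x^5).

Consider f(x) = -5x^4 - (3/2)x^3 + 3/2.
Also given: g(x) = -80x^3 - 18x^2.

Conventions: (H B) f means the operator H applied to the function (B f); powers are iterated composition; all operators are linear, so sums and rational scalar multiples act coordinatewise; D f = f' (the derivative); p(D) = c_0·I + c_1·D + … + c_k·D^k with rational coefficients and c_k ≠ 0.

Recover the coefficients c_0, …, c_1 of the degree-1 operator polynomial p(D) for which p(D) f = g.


D^0 f = -5x^4 - (3/2)x^3 + 3/2
D^1 f = -20x^3 - (9/2)x^2
matching coefficients of g against c_0 f + c_1 Df + … from the top degree down determines the c_i
solution: c_0 = 0, c_1 = 4

p(D) = 4·D, i.e. c_0 = 0, c_1 = 4


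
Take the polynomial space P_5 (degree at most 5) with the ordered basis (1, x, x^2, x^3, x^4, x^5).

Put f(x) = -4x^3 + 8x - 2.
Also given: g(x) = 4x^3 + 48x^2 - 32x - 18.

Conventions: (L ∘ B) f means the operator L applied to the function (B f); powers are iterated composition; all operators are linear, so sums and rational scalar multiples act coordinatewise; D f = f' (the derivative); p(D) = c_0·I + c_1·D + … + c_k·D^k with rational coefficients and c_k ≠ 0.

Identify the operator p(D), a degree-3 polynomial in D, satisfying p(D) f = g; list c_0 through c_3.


D^0 f = -4x^3 + 8x - 2
D^1 f = -12x^2 + 8
D^2 f = -24x
D^3 f = -24
matching coefficients of g against c_0 f + c_1 Df + … from the top degree down determines the c_i
solution: c_0 = -1, c_1 = -4, c_2 = 1, c_3 = -1/2

p(D) = -I − 4·D + D^2 − (1/2)·D^3, i.e. c_0 = -1, c_1 = -4, c_2 = 1, c_3 = -1/2


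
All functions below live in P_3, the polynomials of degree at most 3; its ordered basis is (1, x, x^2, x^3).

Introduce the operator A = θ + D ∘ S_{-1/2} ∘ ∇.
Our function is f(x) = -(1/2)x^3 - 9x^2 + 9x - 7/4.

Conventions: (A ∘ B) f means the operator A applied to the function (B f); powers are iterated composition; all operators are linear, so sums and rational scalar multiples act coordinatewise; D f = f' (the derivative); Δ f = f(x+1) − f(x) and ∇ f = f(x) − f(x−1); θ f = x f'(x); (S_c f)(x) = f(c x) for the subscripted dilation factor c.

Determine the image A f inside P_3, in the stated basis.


g(x) = -(3/2)x^3 - 18x^2 + (33/4)x + 33/4

θ f = -(3/2)x^3 - 18x^2 + 9x
∇ f = -(3/2)x^2 - (33/2)x + 35/2
S_{-1/2} ∇ f = -(3/8)x^2 + (33/4)x + 35/2
D S_{-1/2} ∇ f = -(3/4)x + 33/4
(θ + D ∘ S_{-1/2} ∘ ∇) f = -(3/2)x^3 - 18x^2 + (33/4)x + 33/4


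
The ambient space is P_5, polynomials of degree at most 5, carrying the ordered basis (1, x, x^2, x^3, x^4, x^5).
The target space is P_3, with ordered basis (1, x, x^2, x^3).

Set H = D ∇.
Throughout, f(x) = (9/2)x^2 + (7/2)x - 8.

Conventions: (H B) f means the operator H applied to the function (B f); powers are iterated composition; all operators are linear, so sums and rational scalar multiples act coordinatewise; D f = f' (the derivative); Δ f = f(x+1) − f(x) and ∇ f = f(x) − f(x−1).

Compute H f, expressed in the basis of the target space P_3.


the result is g(x) = 9

∇ f = 9x - 1
D ∇ f = 9


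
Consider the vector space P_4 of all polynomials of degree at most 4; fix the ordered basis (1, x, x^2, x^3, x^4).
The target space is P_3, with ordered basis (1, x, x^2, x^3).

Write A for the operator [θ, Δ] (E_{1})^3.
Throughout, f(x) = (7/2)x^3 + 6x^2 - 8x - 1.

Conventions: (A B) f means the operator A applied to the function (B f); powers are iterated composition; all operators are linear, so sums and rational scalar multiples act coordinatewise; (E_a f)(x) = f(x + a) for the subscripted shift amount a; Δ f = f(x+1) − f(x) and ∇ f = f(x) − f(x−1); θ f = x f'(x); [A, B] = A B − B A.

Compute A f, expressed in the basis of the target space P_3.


the image equals g(x) = -(21/2)x^2 - 96x - 208

E_{1} f = (7/2)x^3 + (33/2)x^2 + (29/2)x + 1/2
E_{1} E_{1} f = (7/2)x^3 + 27x^2 + 58x + 35
E_{1} E_{1} E_{1} f = (7/2)x^3 + (75/2)x^2 + (245/2)x + 247/2
Δ (E_{1})^3 f = (21/2)x^2 + (171/2)x + 327/2
θ Δ (E_{1})^3 f = 21x^2 + (171/2)x
θ (E_{1})^3 f = (21/2)x^3 + 75x^2 + (245/2)x
Δ θ (E_{1})^3 f = (63/2)x^2 + (363/2)x + 208
[θ, Δ] (E_{1})^3 f = -(21/2)x^2 - 96x - 208


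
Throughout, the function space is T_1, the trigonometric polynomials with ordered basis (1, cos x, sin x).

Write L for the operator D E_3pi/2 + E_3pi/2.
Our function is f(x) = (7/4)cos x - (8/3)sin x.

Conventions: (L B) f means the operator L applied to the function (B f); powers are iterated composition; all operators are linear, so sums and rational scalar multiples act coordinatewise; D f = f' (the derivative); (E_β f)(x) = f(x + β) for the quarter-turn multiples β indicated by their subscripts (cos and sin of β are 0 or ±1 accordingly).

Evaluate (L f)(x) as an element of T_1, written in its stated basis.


the image equals g(x) = (53/12)cos x - (11/12)sin x

E_3pi/2 f = (8/3)cos x + (7/4)sin x
D E_3pi/2 f = (7/4)cos x - (8/3)sin x
E_3pi/2 f = (8/3)cos x + (7/4)sin x
(D E_3pi/2 + E_3pi/2) f = (53/12)cos x - (11/12)sin x


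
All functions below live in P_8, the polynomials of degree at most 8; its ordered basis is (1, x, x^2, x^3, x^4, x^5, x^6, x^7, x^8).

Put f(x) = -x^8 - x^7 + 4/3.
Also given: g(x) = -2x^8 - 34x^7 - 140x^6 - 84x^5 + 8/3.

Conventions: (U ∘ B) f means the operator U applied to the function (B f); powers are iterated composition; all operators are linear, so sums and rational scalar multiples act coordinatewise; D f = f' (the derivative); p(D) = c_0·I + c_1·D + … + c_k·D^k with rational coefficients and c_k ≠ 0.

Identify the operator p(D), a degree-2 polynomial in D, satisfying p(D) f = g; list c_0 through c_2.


c_0 = 2, c_1 = 4, c_2 = 2

D^0 f = -x^8 - x^7 + 4/3
D^1 f = -8x^7 - 7x^6
D^2 f = -56x^6 - 42x^5
matching coefficients of g against c_0 f + c_1 Df + … from the top degree down determines the c_i
solution: c_0 = 2, c_1 = 4, c_2 = 2


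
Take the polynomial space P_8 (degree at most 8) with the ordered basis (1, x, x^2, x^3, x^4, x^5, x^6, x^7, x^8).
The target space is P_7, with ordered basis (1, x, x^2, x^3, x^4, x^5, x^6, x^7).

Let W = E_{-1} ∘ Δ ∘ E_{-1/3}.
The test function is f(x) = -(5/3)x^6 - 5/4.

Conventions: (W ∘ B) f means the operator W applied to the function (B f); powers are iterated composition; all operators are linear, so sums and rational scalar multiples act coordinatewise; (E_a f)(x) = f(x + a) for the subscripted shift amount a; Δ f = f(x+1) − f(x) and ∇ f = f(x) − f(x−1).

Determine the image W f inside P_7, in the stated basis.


E_{-1/3} f = -(5/3)x^6 + (10/3)x^5 - (25/9)x^4 + (100/81)x^3 - (25/81)x^2 + (10/243)x - 10955/8748
Δ E_{-1/3} f = -10x^5 - (25/3)x^4 - (100/9)x^3 - (125/27)x^2 - (110/81)x - 35/243
E_{-1} Δ E_{-1/3} f = -10x^5 + (125/3)x^4 - (700/9)x^3 + (2125/27)x^2 - (3410/81)x + 2275/243

g(x) = -10x^5 + (125/3)x^4 - (700/9)x^3 + (2125/27)x^2 - (3410/81)x + 2275/243


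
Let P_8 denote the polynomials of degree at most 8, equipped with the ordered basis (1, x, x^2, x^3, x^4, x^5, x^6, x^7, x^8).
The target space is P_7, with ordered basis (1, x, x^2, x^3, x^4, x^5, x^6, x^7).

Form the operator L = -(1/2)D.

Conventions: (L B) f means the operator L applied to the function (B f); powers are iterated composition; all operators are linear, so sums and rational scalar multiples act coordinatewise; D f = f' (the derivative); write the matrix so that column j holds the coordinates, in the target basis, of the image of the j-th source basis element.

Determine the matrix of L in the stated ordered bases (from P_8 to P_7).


image of 1: 0
image of x: -1/2
image of x^2: -x
image of x^3: -(3/2)x^2
image of x^4: -2x^3
image of x^5: -(5/2)x^4
image of x^6: -3x^5
image of x^7: -(7/2)x^6
image of x^8: -4x^7
each image's coordinates form column j of the matrix

the matrix is [[0, -1/2, 0, 0, 0, 0, 0, 0, 0]; [0, 0, -1, 0, 0, 0, 0, 0, 0]; [0, 0, 0, -3/2, 0, 0, 0, 0, 0]; [0, 0, 0, 0, -2, 0, 0, 0, 0]; [0, 0, 0, 0, 0, -5/2, 0, 0, 0]; [0, 0, 0, 0, 0, 0, -3, 0, 0]; [0, 0, 0, 0, 0, 0, 0, -7/2, 0]; [0, 0, 0, 0, 0, 0, 0, 0, -4]] (rows listed top to bottom)


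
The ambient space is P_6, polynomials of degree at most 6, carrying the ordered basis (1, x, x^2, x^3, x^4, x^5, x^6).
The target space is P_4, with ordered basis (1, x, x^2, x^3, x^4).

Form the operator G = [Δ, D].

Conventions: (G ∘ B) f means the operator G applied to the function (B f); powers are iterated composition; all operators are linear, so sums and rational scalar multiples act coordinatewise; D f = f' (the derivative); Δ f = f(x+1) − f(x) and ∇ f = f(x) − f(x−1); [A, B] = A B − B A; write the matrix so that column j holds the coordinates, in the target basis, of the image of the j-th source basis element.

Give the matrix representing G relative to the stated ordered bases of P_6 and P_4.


image of 1: 0
image of x: 0
image of x^2: 0
image of x^3: 0
image of x^4: 0
image of x^5: 0
image of x^6: 0
each image's coordinates form column j of the matrix

the matrix is [[0, 0, 0, 0, 0, 0, 0]; [0, 0, 0, 0, 0, 0, 0]; [0, 0, 0, 0, 0, 0, 0]; [0, 0, 0, 0, 0, 0, 0]; [0, 0, 0, 0, 0, 0, 0]] (rows listed top to bottom)


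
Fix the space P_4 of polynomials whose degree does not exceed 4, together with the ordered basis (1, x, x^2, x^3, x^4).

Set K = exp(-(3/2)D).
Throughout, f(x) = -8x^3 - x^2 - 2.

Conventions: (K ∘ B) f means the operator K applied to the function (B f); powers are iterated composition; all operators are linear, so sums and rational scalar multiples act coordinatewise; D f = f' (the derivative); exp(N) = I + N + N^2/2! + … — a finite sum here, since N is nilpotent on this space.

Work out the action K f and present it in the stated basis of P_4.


the result is g(x) = -8x^3 + 35x^2 - 51x + 91/4

order-1 term: 36x^2 + 3x
order-2 term: -54x - 9/4
order-3 term: 27
the series for exp(-(3/2)D) f terminates at order 3
exp(-(3/2)D) f = -8x^3 + 35x^2 - 51x + 91/4


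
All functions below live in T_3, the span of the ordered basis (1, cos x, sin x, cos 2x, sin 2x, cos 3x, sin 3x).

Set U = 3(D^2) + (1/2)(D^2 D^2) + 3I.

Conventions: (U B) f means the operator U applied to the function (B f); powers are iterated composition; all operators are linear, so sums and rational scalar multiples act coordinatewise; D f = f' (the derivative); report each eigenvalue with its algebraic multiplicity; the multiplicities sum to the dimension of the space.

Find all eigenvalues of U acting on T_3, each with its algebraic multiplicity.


λ = -1 (multiplicity 2), λ = 1/2 (multiplicity 2), λ = 3 (multiplicity 1), λ = 33/2 (multiplicity 2)

image of 1: 3
image of cos x: (1/2)cos x
image of sin x: (1/2)sin x
image of cos 2x: -cos 2x
image of sin 2x: -sin 2x
image of cos 3x: (33/2)cos 3x
image of sin 3x: (33/2)sin 3x
the matrix is diagonal; its diagonal is (3, 1/2, 1/2, -1, -1, 33/2, 33/2)
for a triangular matrix the eigenvalues are the diagonal entries, with algebraic multiplicity their repetition count


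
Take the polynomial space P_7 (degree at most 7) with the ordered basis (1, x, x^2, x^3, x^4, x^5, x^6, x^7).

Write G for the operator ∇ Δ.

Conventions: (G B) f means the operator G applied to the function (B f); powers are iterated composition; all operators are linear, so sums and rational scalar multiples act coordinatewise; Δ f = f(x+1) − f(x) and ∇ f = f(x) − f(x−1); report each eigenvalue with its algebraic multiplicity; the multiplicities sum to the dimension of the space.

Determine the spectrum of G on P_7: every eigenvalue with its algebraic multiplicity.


image of 1: 0
image of x: 0
image of x^2: 2
image of x^3: 6x
image of x^4: 12x^2 + 2
image of x^5: 20x^3 + 10x
image of x^6: 30x^4 + 30x^2 + 2
image of x^7: 42x^5 + 70x^3 + 14x
the matrix is upper triangular; its diagonal is (0, 0, 0, 0, 0, 0, 0, 0)
for a triangular matrix the eigenvalues are the diagonal entries, with algebraic multiplicity their repetition count

λ = 0 (multiplicity 8)


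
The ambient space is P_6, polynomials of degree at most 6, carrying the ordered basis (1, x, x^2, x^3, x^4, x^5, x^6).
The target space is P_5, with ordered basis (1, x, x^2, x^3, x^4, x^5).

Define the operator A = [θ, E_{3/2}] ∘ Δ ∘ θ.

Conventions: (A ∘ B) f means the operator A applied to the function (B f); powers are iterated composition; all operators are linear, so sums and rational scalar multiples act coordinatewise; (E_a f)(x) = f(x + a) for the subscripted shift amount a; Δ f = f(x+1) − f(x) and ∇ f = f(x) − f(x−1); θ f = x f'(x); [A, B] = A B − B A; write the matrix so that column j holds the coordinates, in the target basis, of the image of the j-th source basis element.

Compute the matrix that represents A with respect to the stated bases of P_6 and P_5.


the matrix is [[0, 0, -6, -54, -294, -1275, -38907/8]; [0, 0, 0, -27, -288, -3675/2, -9180]; [0, 0, 0, 0, -72, -900, -6615]; [0, 0, 0, 0, 0, -150, -2160]; [0, 0, 0, 0, 0, 0, -270]; [0, 0, 0, 0, 0, 0, 0]] (rows listed top to bottom)

image of 1: 0
image of x: 0
image of x^2: -6
image of x^3: -27x - 54
image of x^4: -72x^2 - 288x - 294
image of x^5: -150x^3 - 900x^2 - (3675/2)x - 1275
image of x^6: -270x^4 - 2160x^3 - 6615x^2 - 9180x - 38907/8
each image's coordinates form column j of the matrix


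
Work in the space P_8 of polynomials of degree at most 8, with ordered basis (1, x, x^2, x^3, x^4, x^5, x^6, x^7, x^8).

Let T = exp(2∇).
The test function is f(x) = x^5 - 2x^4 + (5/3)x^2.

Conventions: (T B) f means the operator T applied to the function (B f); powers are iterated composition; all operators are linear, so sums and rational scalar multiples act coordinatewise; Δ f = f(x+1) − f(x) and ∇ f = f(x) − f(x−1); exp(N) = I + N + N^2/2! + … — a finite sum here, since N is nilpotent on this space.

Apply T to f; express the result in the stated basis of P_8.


order-1 term: 10x^4 - 36x^3 + 44x^2 - (58/3)x + 8/3
order-2 term: 40x^3 - 168x^2 + 236x - 328/3
order-3 term: 80x^2 - 304x + 296
order-4 term: 80x - 192
order-5 term: 32
the series for exp(2∇) f terminates at order 5
exp(2∇) f = x^5 + 8x^4 + 4x^3 - (127/3)x^2 - (22/3)x + 88/3

the image equals g(x) = x^5 + 8x^4 + 4x^3 - (127/3)x^2 - (22/3)x + 88/3


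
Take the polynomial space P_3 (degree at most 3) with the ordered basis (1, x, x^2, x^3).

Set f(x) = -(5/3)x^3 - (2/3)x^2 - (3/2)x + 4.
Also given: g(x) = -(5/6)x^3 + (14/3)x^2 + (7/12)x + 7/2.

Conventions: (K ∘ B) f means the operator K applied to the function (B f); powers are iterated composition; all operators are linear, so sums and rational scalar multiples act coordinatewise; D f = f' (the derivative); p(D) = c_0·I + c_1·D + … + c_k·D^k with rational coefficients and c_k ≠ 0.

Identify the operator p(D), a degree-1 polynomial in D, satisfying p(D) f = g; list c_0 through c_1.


D^0 f = -(5/3)x^3 - (2/3)x^2 - (3/2)x + 4
D^1 f = -5x^2 - (4/3)x - 3/2
matching coefficients of g against c_0 f + c_1 Df + … from the top degree down determines the c_i
solution: c_0 = 1/2, c_1 = -1

p(D) = (1/2)·I − D, i.e. c_0 = 1/2, c_1 = -1


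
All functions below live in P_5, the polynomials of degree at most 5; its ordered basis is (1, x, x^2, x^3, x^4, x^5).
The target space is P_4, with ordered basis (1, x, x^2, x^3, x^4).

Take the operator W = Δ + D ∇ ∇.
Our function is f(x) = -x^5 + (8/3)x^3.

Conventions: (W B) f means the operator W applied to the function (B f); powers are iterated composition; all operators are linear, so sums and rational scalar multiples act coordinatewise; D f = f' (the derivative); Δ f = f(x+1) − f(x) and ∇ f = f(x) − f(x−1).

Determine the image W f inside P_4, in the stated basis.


the result is g(x) = -5x^4 - 10x^3 - 62x^2 + 123x - 157/3

Δ f = -5x^4 - 10x^3 - 2x^2 + 3x + 5/3
∇ f = -5x^4 + 10x^3 - 2x^2 - 3x + 5/3
∇ ∇ f = -20x^3 + 60x^2 - 54x + 14
D ∇ ∇ f = -60x^2 + 120x - 54
(Δ + D ∇ ∇) f = -5x^4 - 10x^3 - 62x^2 + 123x - 157/3


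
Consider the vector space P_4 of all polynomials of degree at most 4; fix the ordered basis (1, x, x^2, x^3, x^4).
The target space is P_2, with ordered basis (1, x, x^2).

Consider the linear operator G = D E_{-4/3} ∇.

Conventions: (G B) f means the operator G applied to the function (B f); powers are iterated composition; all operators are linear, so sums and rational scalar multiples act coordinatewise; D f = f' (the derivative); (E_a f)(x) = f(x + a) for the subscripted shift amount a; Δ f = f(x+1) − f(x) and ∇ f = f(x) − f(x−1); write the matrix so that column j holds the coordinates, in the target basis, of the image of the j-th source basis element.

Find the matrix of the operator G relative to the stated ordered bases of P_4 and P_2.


image of 1: 0
image of x: 0
image of x^2: 2
image of x^3: 6x - 11
image of x^4: 12x^2 - 44x + 124/3
each image's coordinates form column j of the matrix

the matrix is [[0, 0, 2, -11, 124/3]; [0, 0, 0, 6, -44]; [0, 0, 0, 0, 12]] (rows listed top to bottom)


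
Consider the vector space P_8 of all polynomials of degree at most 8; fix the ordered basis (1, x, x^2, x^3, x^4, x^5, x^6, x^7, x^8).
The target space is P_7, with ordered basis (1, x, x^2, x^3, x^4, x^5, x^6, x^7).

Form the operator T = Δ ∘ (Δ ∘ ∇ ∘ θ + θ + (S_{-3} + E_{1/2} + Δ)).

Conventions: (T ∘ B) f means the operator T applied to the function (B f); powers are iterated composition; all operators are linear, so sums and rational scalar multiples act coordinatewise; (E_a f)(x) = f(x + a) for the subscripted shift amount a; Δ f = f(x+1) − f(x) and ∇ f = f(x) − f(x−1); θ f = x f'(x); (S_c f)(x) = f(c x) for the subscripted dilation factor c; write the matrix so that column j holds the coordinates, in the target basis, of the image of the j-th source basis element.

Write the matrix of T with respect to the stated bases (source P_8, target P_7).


the matrix is [[0, -1, 15, 13/4, 152, -807/16, 9347/8, -73915/64, 70917/8]; [0, 0, 24, -60, 473, -795, 45723/8, -94451/8, 494085/8]; [0, 0, 0, -69, 534, -3975/2, 12390, -649299/16, 398853/2]; [0, 0, 0, 0, 344, -2340, 15605, -72695, 766815/2]; [0, 0, 0, 0, 0, -1185, 11085, -298025/4, 467880]; [0, 0, 0, 0, 0, 0, 4416, -45696, 371070]; [0, 0, 0, 0, 0, 0, 0, -15253, 184044]; [0, 0, 0, 0, 0, 0, 0, 0, 52560]] (rows listed top to bottom)

image of 1: 0
image of x: -1
image of x^2: 24x + 15
image of x^3: -69x^2 - 60x + 13/4
image of x^4: 344x^3 + 534x^2 + 473x + 152
image of x^5: -1185x^4 - 2340x^3 - (3975/2)x^2 - 795x - 807/16
image of x^6: 4416x^5 + 11085x^4 + 15605x^3 + 12390x^2 + (45723/8)x + 9347/8
image of x^7: -15253x^6 - 45696x^5 - (298025/4)x^4 - 72695x^3 - (649299/16)x^2 - (94451/8)x - 73915/64
image of x^8: 52560x^7 + 184044x^6 + 371070x^5 + 467880x^4 + (766815/2)x^3 + (398853/2)x^2 + (494085/8)x + 70917/8
each image's coordinates form column j of the matrix


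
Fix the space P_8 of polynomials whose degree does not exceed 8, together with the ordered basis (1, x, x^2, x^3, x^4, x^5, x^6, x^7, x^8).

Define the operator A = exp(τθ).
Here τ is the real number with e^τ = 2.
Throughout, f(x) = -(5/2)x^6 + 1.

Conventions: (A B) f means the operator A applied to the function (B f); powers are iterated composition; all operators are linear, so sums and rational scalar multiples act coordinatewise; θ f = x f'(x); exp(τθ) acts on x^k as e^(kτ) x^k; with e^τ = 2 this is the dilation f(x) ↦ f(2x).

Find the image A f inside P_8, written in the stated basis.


the image equals g(x) = -160x^6 + 1

exp(τθ) x^k = e^(kτ) x^k; with e^τ = 2 this sends x^k to 2^k x^k
x^6 ↦ 64 x^6
applying this coordinatewise to f: exp(τθ) f = -160x^6 + 1


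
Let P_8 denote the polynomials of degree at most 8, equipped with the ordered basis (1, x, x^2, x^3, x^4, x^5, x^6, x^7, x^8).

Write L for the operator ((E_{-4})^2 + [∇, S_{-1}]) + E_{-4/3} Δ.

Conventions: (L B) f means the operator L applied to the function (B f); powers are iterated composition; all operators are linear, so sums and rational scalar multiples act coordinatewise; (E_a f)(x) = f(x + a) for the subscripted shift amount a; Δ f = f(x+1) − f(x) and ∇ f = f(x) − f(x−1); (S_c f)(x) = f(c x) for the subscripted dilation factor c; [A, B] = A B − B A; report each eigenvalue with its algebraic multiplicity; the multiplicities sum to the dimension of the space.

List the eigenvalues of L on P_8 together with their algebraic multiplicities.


image of 1: 1
image of x: x - 9
image of x^2: x^2 - 10x + 187/3
image of x^3: x^3 - 27x^2 + 187x - 1535/3
image of x^4: x^4 - 20x^3 + 374x^2 - (6092/3)x + 110507/27
image of x^5: x^5 - 45x^4 + (1870/3)x^3 - (15350/3)x^2 + (552535/27)x - 2654029/81
image of x^6: x^6 - 30x^5 + 935x^4 - (30460/3)x^3 + (552535/9)x^2 - (5307410/27)x + 21233209/81
image of x^7: x^7 - 63x^6 + 1309x^5 - (53725/3)x^4 + (3867745/27)x^3 - (18578203/27)x^2 + (148632463/81)x - 1528819805/729
image of x^8: x^8 - 40x^7 + (5236/3)x^6 - (85288/3)x^5 + (7735490/27)x^4 - (148607480/81)x^3 + (594529852/81)x^2 - (12230535112/729)x + 36691749547/2187
the matrix is upper triangular; its diagonal is (1, 1, 1, 1, 1, 1, 1, 1, 1)
for a triangular matrix the eigenvalues are the diagonal entries, with algebraic multiplicity their repetition count

λ = 1 (multiplicity 9)


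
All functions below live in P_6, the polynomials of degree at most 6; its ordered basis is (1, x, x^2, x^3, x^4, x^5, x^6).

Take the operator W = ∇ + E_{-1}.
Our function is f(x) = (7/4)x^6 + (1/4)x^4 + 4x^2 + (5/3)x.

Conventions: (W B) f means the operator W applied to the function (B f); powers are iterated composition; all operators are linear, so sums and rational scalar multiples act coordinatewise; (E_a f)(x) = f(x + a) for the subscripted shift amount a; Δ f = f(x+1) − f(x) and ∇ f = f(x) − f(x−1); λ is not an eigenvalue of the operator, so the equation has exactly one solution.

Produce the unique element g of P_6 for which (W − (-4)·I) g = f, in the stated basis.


write g with unknown coordinates in the stated basis and equate coefficients in (W − (-4)·I) g = f
solving from the highest basis element down gives g = (7/20)x^6 + (1/20)x^4 + (4/5)x^2 + (1/3)x
check: W g = (7/20)x^6 + (1/20)x^4 + (4/5)x^2 + (1/3)x
so W g − (-4)·g = (7/4)x^6 + (1/4)x^4 + 4x^2 + (5/3)x = f ✓

the result is g(x) = (7/20)x^6 + (1/20)x^4 + (4/5)x^2 + (1/3)x


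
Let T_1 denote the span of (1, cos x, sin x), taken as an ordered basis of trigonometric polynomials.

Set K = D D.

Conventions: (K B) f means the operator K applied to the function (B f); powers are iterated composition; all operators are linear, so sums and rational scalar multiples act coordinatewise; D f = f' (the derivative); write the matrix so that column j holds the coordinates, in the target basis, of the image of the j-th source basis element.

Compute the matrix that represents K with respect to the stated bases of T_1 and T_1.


the matrix is [[0, 0, 0]; [0, -1, 0]; [0, 0, -1]] (rows listed top to bottom)

image of 1: 0
image of cos x: -cos x
image of sin x: -sin x
each image's coordinates form column j of the matrix


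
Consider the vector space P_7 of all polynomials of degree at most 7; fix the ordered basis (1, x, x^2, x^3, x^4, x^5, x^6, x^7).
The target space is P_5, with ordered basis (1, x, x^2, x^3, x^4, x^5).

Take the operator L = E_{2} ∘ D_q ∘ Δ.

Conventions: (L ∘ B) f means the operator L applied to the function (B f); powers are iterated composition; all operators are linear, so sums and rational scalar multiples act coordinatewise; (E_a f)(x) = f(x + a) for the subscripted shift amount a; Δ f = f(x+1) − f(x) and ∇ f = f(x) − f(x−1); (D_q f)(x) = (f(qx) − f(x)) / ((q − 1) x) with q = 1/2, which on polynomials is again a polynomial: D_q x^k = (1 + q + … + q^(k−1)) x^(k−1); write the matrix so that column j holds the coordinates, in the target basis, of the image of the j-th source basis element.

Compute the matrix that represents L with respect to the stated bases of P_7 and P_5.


the matrix is [[0, 0, 2, 12, 50, 180, 602, 1932]; [0, 0, 0, 9/2, 37, 395/2, 872, 6937/2]; [0, 0, 0, 0, 7, 295/4, 1931/4, 2534]; [0, 0, 0, 0, 0, 75/8, 969/8, 7539/8]; [0, 0, 0, 0, 0, 0, 93/8, 357/2]; [0, 0, 0, 0, 0, 0, 0, 441/32]] (rows listed top to bottom)

image of 1: 0
image of x: 0
image of x^2: 2
image of x^3: (9/2)x + 12
image of x^4: 7x^2 + 37x + 50
image of x^5: (75/8)x^3 + (295/4)x^2 + (395/2)x + 180
image of x^6: (93/8)x^4 + (969/8)x^3 + (1931/4)x^2 + 872x + 602
image of x^7: (441/32)x^5 + (357/2)x^4 + (7539/8)x^3 + 2534x^2 + (6937/2)x + 1932
each image's coordinates form column j of the matrix
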